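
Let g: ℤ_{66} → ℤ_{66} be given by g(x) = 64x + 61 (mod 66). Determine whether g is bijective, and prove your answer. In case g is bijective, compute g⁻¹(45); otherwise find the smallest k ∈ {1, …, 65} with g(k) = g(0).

We have gcd(64, 66) = 2 > 1. Taking s = 0 and t = 33: g(0) = 61 and g(33) = 64·33 + 61 = 2173 ≡ 61 (mod 66).
So g(0) = g(33) while 0 ≠ 33, hence g is not injective, hence not bijective.
Since g is not bijective, we find the least positive k with g(k) = g(0): this means 64k ≡ 0 (mod 66), i.e. 66 ∣ 64k. Since gcd(64, 66) = 2, dividing through by 2 this holds exactly when 33 ∣ 32k, and as gcd(32, 33) = 1, exactly when 33 ∣ k.
The smallest positive such k is 33.

33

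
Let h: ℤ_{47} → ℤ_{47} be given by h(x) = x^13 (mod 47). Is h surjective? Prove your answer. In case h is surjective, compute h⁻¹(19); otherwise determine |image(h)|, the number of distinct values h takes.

Since 47 is prime, the nonzero elements of ℤ_{47} form a cyclic group of order 46.
As gcd(13, 46) = 1, raising to the 13th power is a bijection on this group: if s^13 ≡ t^13 then (st^{−1})^13 = 1, and the only element of order dividing gcd(13, 46) = 1 is 1, so s = t.
With h(0) = 0 this makes h injective on all of ℤ_{47}, hence bijective (finite equal-size domain and codomain). In particular h is surjective.
Since h is surjective, we find the preimage of 19. The inverse of x ↦ x^13 on (ℤ_{47})^× is x ↦ x^39, because 13·39 = 507 = 11·46 + 1 ≡ 1 (mod 46) and x^{46} = 1 for x ≠ 0 (Fermat). So h⁻¹(19) = 19^39 mod 47.
Repeated squaring mod 47: 19^1 ≡ 19, 19^2 ≡ 19² = 361 ≡ 32, 19^4 ≡ 32² = 1024 ≡ 37, 19^8 ≡ 37² = 1369 ≡ 6, 19^16 ≡ 6² = 36, 19^32 ≡ 36² = 1296 ≡ 27. Since 39 = 32 + 4 + 2 + 1, 19^39 ≡ 27·37·32·19: 27·37 = 999 ≡ 12, then 12·32 = 384 ≡ 8, then 8·19 = 152 ≡ 11. So 19^39 ≡ 11 (mod 47).
Hence h⁻¹(19) = 11.

11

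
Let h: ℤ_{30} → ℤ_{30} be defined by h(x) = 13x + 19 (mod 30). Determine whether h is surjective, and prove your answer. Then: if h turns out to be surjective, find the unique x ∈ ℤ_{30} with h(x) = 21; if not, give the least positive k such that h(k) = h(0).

Since gcd(13, 30) = 1, 13 is invertible modulo 30. Euclid's algorithm: 30 = 2·13 + 4, 13 = 3·4 + 1; back-substituting gives 1 = 7·13 − 3·30, so 13⁻¹ ≡ 7 (mod 30).
For any y ∈ ℤ_{30}, x = 7(y − 19) mod 30 satisfies h(x) = 13·7(y − 19) + 19 ≡ y (since 13·7 ≡ 1 mod 30). So every y has a preimage.
Thus h is surjective.
Since h is surjective, we find h⁻¹(21): we need 13x ≡ 21 − 19 ≡ 2 (mod 30). Using 13⁻¹ = 7: x ≡ 7·2 = 14, so x = 14.
Check: h(14) = 13·14 + 19 = 201 = 6·30 + 21 ≡ 21 (mod 30).

14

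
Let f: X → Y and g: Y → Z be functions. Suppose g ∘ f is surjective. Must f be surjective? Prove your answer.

No. Take X = {1, 2}, Y = {1, 2, 3, 4}, Z = {1}, f(a) = 1 for every a ∈ X, and g(b) = 1 for every b ∈ Y.
Then g ∘ f is surjective onto {1}, but 4 ∈ Y has no preimage under f, so f is not surjective.

not surjective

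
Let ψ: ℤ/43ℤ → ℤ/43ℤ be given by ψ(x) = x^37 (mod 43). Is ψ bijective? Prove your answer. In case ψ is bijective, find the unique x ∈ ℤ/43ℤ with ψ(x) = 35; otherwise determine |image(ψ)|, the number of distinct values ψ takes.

Since 43 is prime, the nonzero elements of ℤ/43ℤ form a cyclic group of order 42.
As gcd(37, 42) = 1, raising to the 37th power is a bijection on this group: if a^37 ≡ b^37 then (ab^{−1})^37 = 1, and the only element of order dividing gcd(37, 42) = 1 is 1, so a = b.
With ψ(0) = 0 this makes ψ injective on all of ℤ/43ℤ, hence bijective (finite equal-size domain and codomain). In particular ψ is bijective.
Since ψ is bijective, we find the preimage of 35. The inverse of x ↦ x^37 on (ℤ/43ℤ)^× is x ↦ x^25, because 37·25 = 925 = 22·42 + 1 ≡ 1 (mod 42) and x^{42} = 1 for x ≠ 0 (Fermat). So ψ⁻¹(35) = 35^25 mod 43.
Repeated squaring mod 43: 35^1 ≡ 35, 35^2 ≡ 35² = 1225 ≡ 21, 35^4 ≡ 21² = 441 ≡ 11, 35^8 ≡ 11² = 121 ≡ 35, 35^16 ≡ 35² = 1225 ≡ 21. Since 25 = 16 + 8 + 1, 35^25 ≡ 21·35·35: 21·35 = 735 ≡ 4, then 4·35 = 140 ≡ 11. So 35^25 ≡ 11 (mod 43).
Hence ψ⁻¹(35) = 11.

11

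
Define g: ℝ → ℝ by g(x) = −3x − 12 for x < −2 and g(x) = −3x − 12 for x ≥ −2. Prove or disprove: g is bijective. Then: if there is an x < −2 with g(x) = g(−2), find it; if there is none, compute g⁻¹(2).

-14/3

Both pieces are strictly decreasing (slopes −3 and −3), so each is injective on its own interval.
The left piece maps (−∞, −2) onto (−6, ∞); the right piece maps [−2, ∞) onto (−∞, −6].
Since −6 = −6, the images partition ℝ: g is injective and surjective, hence bijective.
Because the two images are disjoint, no x < −2 has g(x) = g(−2), so we compute g⁻¹(2): 2 lies in (−6, ∞), so solve −3x − 12 = 2: x = (2 + 12)/(−3) = −14/3.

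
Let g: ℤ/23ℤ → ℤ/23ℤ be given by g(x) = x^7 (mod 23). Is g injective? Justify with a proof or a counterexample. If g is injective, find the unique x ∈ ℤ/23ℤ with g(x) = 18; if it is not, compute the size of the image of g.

Since 23 is prime, the nonzero elements of ℤ/23ℤ form a cyclic group of order 22.
As gcd(7, 22) = 1, raising to the 7th power is a bijection on this group: if s^7 ≡ t^7 then (st^{−1})^7 = 1, and the only element of order dividing gcd(7, 22) = 1 is 1, so s = t.
With g(0) = 0 this makes g injective on all of ℤ/23ℤ, hence bijective (finite equal-size domain and codomain). In particular g is injective.
Since g is injective, we find the preimage of 18. The inverse of x ↦ x^7 on (ℤ/23ℤ)^× is x ↦ x^19, because 7·19 = 133 = 6·22 + 1 ≡ 1 (mod 22) and x^{22} = 1 for x ≠ 0 (Fermat). So g⁻¹(18) = 18^19 mod 23.
Repeated squaring mod 23: 18^1 ≡ 18, 18^2 ≡ 18² = 324 ≡ 2, 18^4 ≡ 2² = 4, 18^8 ≡ 4² = 16, 18^16 ≡ 16² = 256 ≡ 3. Since 19 = 16 + 2 + 1, 18^19 ≡ 3·2·18: 3·2 = 6, then 6·18 = 108 ≡ 16. So 18^19 ≡ 16 (mod 23).
Hence g⁻¹(18) = 16.

16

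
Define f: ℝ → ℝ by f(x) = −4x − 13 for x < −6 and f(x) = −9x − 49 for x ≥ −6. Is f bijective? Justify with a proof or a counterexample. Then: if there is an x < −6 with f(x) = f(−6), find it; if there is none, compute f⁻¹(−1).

Both pieces are strictly decreasing (slopes −4 and −9), so each is injective on its own interval.
The left piece maps (−∞, −6) onto (11, ∞); the right piece maps [−6, ∞) onto (−∞, 5].
The images leave a gap (11 has no preimage), so f is not surjective, hence not bijective.
Because the two images are disjoint, no x < −6 has f(x) = f(−6), so we compute f⁻¹(−1): −1 lies in (−∞, 5], so solve −9x − 49 = −1: x = (−1 + 49)/(−9) = −16/3.

-16/3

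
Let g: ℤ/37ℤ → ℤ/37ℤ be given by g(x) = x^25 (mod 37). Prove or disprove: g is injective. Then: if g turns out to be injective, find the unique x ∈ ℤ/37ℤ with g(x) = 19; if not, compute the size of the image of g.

5

Since 37 is prime, the nonzero elements of ℤ/37ℤ form a cyclic group of order 36.
As gcd(25, 36) = 1, raising to the 25th power is a bijection on this group: if s^25 ≡ t^25 then (st^{−1})^25 = 1, and the only element of order dividing gcd(25, 36) = 1 is 1, so s = t.
With g(0) = 0 this makes g injective on all of ℤ/37ℤ, hence bijective (finite equal-size domain and codomain). In particular g is injective.
Since g is injective, we find the preimage of 19. The inverse of x ↦ x^25 on (ℤ/37ℤ)^× is x ↦ x^13, because 25·13 = 325 = 9·36 + 1 ≡ 1 (mod 36) and x^{36} = 1 for x ≠ 0 (Fermat). So g⁻¹(19) = 19^13 mod 37.
Repeated squaring mod 37: 19^1 ≡ 19, 19^2 ≡ 19² = 361 ≡ 28, 19^4 ≡ 28² = 784 ≡ 7, 19^8 ≡ 7² = 49 ≡ 12. Since 13 = 8 + 4 + 1, 19^13 ≡ 12·7·19: 12·7 = 84 ≡ 10, then 10·19 = 190 ≡ 5. So 19^13 ≡ 5 (mod 37).
Hence g⁻¹(19) = 5.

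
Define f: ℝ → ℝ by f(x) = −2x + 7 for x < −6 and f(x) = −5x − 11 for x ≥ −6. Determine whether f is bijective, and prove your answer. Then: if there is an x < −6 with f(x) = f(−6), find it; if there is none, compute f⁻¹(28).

-21/2

Both pieces are strictly decreasing (slopes −2 and −5), so each is injective on its own interval.
The left piece maps (−∞, −6) onto (19, ∞); the right piece maps [−6, ∞) onto (−∞, 19].
Since 19 = 19, the images partition ℝ: f is injective and surjective, hence bijective.
Because the two images are disjoint, no x < −6 has f(x) = f(−6), so we compute f⁻¹(28): 28 lies in (19, ∞), so solve −2x + 7 = 28: x = (28 − 7)/(−2) = −21/2.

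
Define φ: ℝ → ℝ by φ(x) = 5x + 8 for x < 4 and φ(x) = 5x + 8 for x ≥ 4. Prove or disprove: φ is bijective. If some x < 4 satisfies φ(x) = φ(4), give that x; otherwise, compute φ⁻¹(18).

Both pieces are strictly increasing (slopes 5 and 5), so each is injective on its own interval.
The left piece maps (−∞, 4) onto (−∞, 28); the right piece maps [4, ∞) onto [28, ∞).
Since 28 = 28, the images partition ℝ: φ is injective and surjective, hence bijective.
Because the two images are disjoint, no x < 4 has φ(x) = φ(4), so we compute φ⁻¹(18): 18 lies in (−∞, 28), so solve 5x + 8 = 18: x = (18 − 8)/5 = 2.

2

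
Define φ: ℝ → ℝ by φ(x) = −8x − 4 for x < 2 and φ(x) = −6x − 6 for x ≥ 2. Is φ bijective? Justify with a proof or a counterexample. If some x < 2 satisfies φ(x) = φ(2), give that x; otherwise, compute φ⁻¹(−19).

7/4

Both pieces are strictly decreasing (slopes −8 and −6), so each is injective on its own interval.
The left piece maps (−∞, 2) onto (−20, ∞); the right piece maps [2, ∞) onto (−∞, −18].
These images overlap. In particular φ(2) = −18 (right piece), and solving −8x − 4 = −18 on the left piece gives x = 7/4 < 2.
So φ(7/4) = φ(2) with 7/4 ≠ 2, and φ is not injective, hence not bijective. This x = 7/4 is the requested value below 2.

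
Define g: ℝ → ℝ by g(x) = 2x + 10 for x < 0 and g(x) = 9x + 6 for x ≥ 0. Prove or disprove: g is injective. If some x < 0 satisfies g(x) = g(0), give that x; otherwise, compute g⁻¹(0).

Both pieces are strictly increasing (slopes 2 and 9), so each is injective on its own interval.
The left piece maps (−∞, 0) onto (−∞, 10); the right piece maps [0, ∞) onto [6, ∞).
These images overlap. In particular g(0) = 6 (right piece), and solving 2x + 10 = 6 on the left piece gives x = −2 < 0.
So g(−2) = g(0) with −2 ≠ 0, and g is not injective. This x = −2 is the requested value below 0.

-2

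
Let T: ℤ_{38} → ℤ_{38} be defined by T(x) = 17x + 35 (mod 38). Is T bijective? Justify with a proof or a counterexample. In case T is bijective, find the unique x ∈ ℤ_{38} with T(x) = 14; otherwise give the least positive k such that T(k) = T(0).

By definition, injectivity means: for all x_1, x_2 in the domain, T(x_1) = T(x_2) implies x_1 = x_2.
Suppose T(x_1) = T(x_2) in ℤ_{38}. Then 17x_1 + 35 ≡ 17x_2 + 35 (mod 38), so 17(x_1 − x_2) ≡ 0 (mod 38).
Since gcd(17, 38) = 1, 17 is invertible modulo 38, thus x_1 − x_2 ≡ 0 (mod 38), i.e. x_1 = x_2.
We now compute 17⁻¹ mod 38 explicitly. Euclid's algorithm: 38 = 2·17 + 4, 17 = 4·4 + 1; back-substituting gives 1 = 9·17 − 4·38, so 17⁻¹ ≡ 9 (mod 38).
Then y ↦ 9(y − 35) is a two-sided inverse to T, so every y ∈ ℤ_{38} has a preimage.
Therefore T is bijective.
Since T is bijective, we find T⁻¹(14): we need 17x ≡ 14 − 35 ≡ 17 (mod 38). Using 17⁻¹ = 9: x ≡ 9·17 = 153 = 4·38 + 1, so x = 1.
Check: T(1) = 17·1 + 35 = 52 = 1·38 + 14 ≡ 14 (mod 38).

1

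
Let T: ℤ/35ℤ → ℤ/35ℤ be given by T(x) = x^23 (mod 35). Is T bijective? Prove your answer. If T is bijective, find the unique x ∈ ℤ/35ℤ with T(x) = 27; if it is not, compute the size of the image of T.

13

Computing x^23 mod 35 for each x (by repeated squaring, reducing mod 35 at every step), the values T(0), T(1), …, T(34) are: 0, 1, 18, 12, 9, 10, 6, 28, 22, 4, 5, 16, 3, 27, 14, 15, 11, 33, 2, 24, 20, 21, 8, 32, 19, 30, 31, 13, 7, 29, 25, 26, 23, 17, 34.
Every element of ℤ/35ℤ appears exactly once in this list, so T is a bijection, and in particular bijective.
Since T is bijective, we read off the preimage of 27 from the same table: T(13) = 27, so T⁻¹(27) = 13.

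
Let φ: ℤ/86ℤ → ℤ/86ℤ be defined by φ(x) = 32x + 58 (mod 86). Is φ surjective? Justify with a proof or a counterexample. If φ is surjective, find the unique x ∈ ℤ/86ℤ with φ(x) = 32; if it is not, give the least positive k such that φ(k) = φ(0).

Since gcd(32, 86) = 2, we have 32x ≡ 0 (mod 2) for all x, so φ(x) ≡ 0 (mod 2).
But 1 ≢ 0 (mod 2), so 1 ∈ ℤ/86ℤ has no preimage. Hence φ is not surjective.
Since φ is not surjective, we find the least positive k with φ(k) = φ(0): this means 32k ≡ 0 (mod 86), i.e. 86 ∣ 32k. Since gcd(32, 86) = 2, dividing through by 2 this holds exactly when 43 ∣ 16k, and as gcd(16, 43) = 1, exactly when 43 ∣ k.
The smallest positive such k is 43.

43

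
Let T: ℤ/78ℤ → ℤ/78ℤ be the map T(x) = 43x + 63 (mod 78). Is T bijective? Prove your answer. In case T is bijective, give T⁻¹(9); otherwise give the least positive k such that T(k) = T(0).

6

Recall: injectivity means: for all u, v in the domain, T(u) = T(v) implies u = v.
Suppose T(u) = T(v) in ℤ/78ℤ. Then 43u + 63 ≡ 43v + 63 (mod 78), so 43(u − v) ≡ 0 (mod 78).
Since gcd(43, 78) = 1, 43 is invertible modulo 78, therefore u − v ≡ 0 (mod 78), i.e. u = v.
We now compute 43⁻¹ mod 78 explicitly. Euclid's algorithm: 78 = 1·43 + 35, 43 = 1·35 + 8, 35 = 4·8 + 3, 8 = 2·3 + 2, 3 = 1·2 + 1; back-substituting gives 1 = 49·43 − 27·78, so 43⁻¹ ≡ 49 (mod 78).
For any y ∈ ℤ/78ℤ, x = 49(y − 63) mod 78 satisfies T(x) = 43·49(y − 63) + 63 ≡ y (since 43·49 ≡ 1 mod 78). So every y has a preimage.
So T is bijective.
Since T is bijective, we compute T⁻¹(9): solve 43x + 63 ≡ 9 (mod 78), i.e. 43x ≡ 24 (mod 78).
Multiplying by 43⁻¹ = 49 gives x ≡ 49·24 = 1176 = 15·78 + 6 ≡ 6 (mod 78).
Check: T(6) = 43·6 + 63 = 321 = 4·78 + 9 ≡ 9 (mod 78).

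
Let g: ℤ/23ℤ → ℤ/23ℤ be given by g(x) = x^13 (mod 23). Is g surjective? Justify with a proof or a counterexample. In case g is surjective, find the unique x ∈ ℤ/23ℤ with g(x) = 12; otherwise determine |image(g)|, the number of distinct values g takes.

9

Since 23 is prime, the nonzero elements of ℤ/23ℤ form a cyclic group of order 22.
As gcd(13, 22) = 1, raising to the 13th power is a bijection on this group: if u^13 ≡ v^13 then (uv^{−1})^13 = 1, and the only element of order dividing gcd(13, 22) = 1 is 1, so u = v.
With g(0) = 0 this makes g injective on all of ℤ/23ℤ, hence bijective (finite equal-size domain and codomain). In particular g is surjective.
Since g is surjective, we find the preimage of 12. The inverse of x ↦ x^13 on (ℤ/23ℤ)^× is x ↦ x^17, because 13·17 = 221 = 10·22 + 1 ≡ 1 (mod 22) and x^{22} = 1 for x ≠ 0 (Fermat). So g⁻¹(12) = 12^17 mod 23.
Repeated squaring mod 23: 12^1 ≡ 12, 12^2 ≡ 12² = 144 ≡ 6, 12^4 ≡ 6² = 36 ≡ 13, 12^8 ≡ 13² = 169 ≡ 8, 12^16 ≡ 8² = 64 ≡ 18. Since 17 = 16 + 1, 12^17 ≡ 18·12: 18·12 = 216 ≡ 9. So 12^17 ≡ 9 (mod 23).
Hence g⁻¹(12) = 9.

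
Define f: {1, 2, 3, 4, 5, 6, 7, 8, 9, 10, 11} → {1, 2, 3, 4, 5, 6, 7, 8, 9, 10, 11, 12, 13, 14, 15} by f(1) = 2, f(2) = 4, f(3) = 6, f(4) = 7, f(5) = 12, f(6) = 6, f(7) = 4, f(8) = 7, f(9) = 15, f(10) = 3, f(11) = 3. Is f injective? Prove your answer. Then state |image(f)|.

7

f(3) = 6 = f(6) with 3 ≠ 6, so f is not injective.
The image of f is {2, 3, 4, 6, 7, 12, 15}, which has 7 elements.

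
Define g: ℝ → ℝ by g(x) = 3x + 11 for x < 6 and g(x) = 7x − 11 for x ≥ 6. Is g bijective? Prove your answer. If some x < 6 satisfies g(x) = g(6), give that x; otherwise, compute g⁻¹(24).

Both pieces are strictly increasing (slopes 3 and 7), so each is injective on its own interval.
The left piece maps (−∞, 6) onto (−∞, 29); the right piece maps [6, ∞) onto [31, ∞).
The images leave a gap (29 has no preimage), so g is not surjective, hence not bijective.
Because the two images are disjoint, no x < 6 has g(x) = g(6), so we compute g⁻¹(24): 24 lies in (−∞, 29), so solve 3x + 11 = 24: x = (24 − 11)/3 = 13/3.

13/3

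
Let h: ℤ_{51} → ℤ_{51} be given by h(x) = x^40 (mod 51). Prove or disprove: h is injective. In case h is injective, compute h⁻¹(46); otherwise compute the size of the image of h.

6

h(1) = 1^40 = 1.
h(2): Repeated squaring mod 51: 2^1 ≡ 2, 2^2 ≡ 2² = 4, 2^4 ≡ 4² = 16, 2^8 ≡ 16² = 256 ≡ 1, 2^16 ≡ 1² = 1, 2^32 ≡ 1² = 1. Since 40 = 32 + 8, 2^40 ≡ 1·1: 1·1 = 1. So 2^40 ≡ 1 (mod 51).
So h(1) = h(2) = 1 while 1 ≠ 2, hence h is not injective.
Since h is not injective, we determine |image(h)|. Computing x^40 mod 51 for each x (by repeated squaring, reducing mod 51 at every step), the values h(0), h(1), …, h(50) are: 0, 1, 1, 33, 1, 16, 33, 16, 1, 18, 16, 16, 33, 1, 16, 18, 1, 34, 18, 1, 16, 18, 16, 16, 33, 1, 1, 33, 16, 16, 18, 16, 1, 18, 34, 1, 18, 16, 1, 33, 16, 16, 18, 1, 16, 33, 16, 1, 33, 1, 1.
The distinct values are {0, 1, 16, 18, 33, 34}; there are 6 of them.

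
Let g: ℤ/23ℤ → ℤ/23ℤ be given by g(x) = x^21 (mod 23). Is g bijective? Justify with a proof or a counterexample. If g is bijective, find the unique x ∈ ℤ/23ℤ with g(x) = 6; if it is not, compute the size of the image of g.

Since 23 is prime, the nonzero elements of ℤ/23ℤ form a cyclic group of order 22.
As gcd(21, 22) = 1, raising to the 21st power is a bijection on this group: if a^21 ≡ b^21 then (ab^{−1})^21 = 1, and the only element of order dividing gcd(21, 22) = 1 is 1, so a = b.
With g(0) = 0 this makes g injective on all of ℤ/23ℤ, hence bijective (finite equal-size domain and codomain). In particular g is bijective.
Since g is bijective, we find the preimage of 6. The inverse of x ↦ x^21 on (ℤ/23ℤ)^× is x ↦ x^21, because 21·21 = 441 = 20·22 + 1 ≡ 1 (mod 22) and x^{22} = 1 for x ≠ 0 (Fermat). So g⁻¹(6) = 6^21 mod 23.
Repeated squaring mod 23: 6^1 ≡ 6, 6^2 ≡ 6² = 36 ≡ 13, 6^4 ≡ 13² = 169 ≡ 8, 6^8 ≡ 8² = 64 ≡ 18, 6^16 ≡ 18² = 324 ≡ 2. Since 21 = 16 + 4 + 1, 6^21 ≡ 2·8·6: 2·8 = 16, then 16·6 = 96 ≡ 4. So 6^21 ≡ 4 (mod 23).
Hence g⁻¹(6) = 4.

4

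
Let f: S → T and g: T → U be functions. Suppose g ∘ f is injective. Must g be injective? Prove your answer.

not injective

No. Take S = {0, 1, 2}, T = {0, 1, 2, 3, 4, 5}, U = {0, 1, 2, 3, 4, 5}, f(a) = a for each a ∈ S, and g(b) = 4 if b ∈ {4, 5} else g(b) = b.
Then g ∘ f = f is injective (S ⊂ T and f is the inclusion), but g(4) = g(5) = 4 with 4 ≠ 5, so g is not injective.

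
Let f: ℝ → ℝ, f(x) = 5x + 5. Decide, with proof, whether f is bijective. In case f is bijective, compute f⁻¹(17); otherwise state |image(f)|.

Suppose f(a) = f(b). Then 5a + 5 = 5b + 5, thus 5a = 5b, hence a = b.
For any y ∈ ℝ, x = (y − 5)/5 satisfies f(x) = y.
Therefore f is bijective.
Since f is bijective, we compute f⁻¹(17) = (17 − 5)/5 = 12/5.

12/5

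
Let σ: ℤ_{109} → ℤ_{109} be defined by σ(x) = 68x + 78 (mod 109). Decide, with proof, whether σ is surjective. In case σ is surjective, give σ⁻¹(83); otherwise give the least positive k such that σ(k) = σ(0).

69

Recall: σ is surjective if every y in the codomain equals σ(x) for some x in the domain.
Since gcd(68, 109) = 1, 68 is invertible modulo 109. Euclid's algorithm: 109 = 1·68 + 41, 68 = 1·41 + 27, 41 = 1·27 + 14, 27 = 1·14 + 13, 14 = 1·13 + 1; back-substituting gives 1 = 101·68 − 63·109, so 68⁻¹ ≡ 101 (mod 109).
For any y ∈ ℤ_{109}, x = 101(y − 78) mod 109 satisfies σ(x) = 68·101(y − 78) + 78 ≡ y (since 68·101 ≡ 1 mod 109). So every y has a preimage.
So σ is surjective.
Since σ is surjective, we compute σ⁻¹(83): solve 68x + 78 ≡ 83 (mod 109), i.e. 68x ≡ 5 (mod 109).
Multiplying by 68⁻¹ = 101 gives x ≡ 101·5 = 505 = 4·109 + 69 ≡ 69 (mod 109).
Check: σ(69) = 68·69 + 78 = 4770 = 43·109 + 83 ≡ 83 (mod 109).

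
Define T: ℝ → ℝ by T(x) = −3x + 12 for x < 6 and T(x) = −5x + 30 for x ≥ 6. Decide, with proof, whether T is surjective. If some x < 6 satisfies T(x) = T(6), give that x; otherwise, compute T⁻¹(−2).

Both pieces are strictly decreasing (slopes −3 and −5), so each is injective on its own interval.
The left piece maps (−∞, 6) onto (−6, ∞); the right piece maps [6, ∞) onto (−∞, 0].
The union (−6, ∞) ∪ (−∞, 0] covers ℝ, so T is surjective.
For the follow-up: the images overlap, so an x < 6 with T(x) = T(6) exists. T(6) = 0; solving −3x + 12 = 0 for x < 6 gives x = (0 − 12)/(−3) = 4.

4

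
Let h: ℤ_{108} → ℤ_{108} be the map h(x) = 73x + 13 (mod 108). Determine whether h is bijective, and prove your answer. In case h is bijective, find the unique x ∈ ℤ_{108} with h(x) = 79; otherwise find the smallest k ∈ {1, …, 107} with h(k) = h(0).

66

By definition, h is injective when h(a) = h(b) forces a = b.
Suppose h(a) = h(b) in ℤ_{108}. Then 73a + 13 ≡ 73b + 13 (mod 108), so 73(a − b) ≡ 0 (mod 108).
Since gcd(73, 108) = 1, 73 is invertible modulo 108, thus a − b ≡ 0 (mod 108), i.e. a = b.
We now compute 73⁻¹ mod 108 explicitly. Euclid's algorithm: 108 = 1·73 + 35, 73 = 2·35 + 3, 35 = 11·3 + 2, 3 = 1·2 + 1; back-substituting gives 1 = 37·73 − 25·108, so 73⁻¹ ≡ 37 (mod 108).
For any y ∈ ℤ_{108}, x = 37(y − 13) mod 108 satisfies h(x) = 73·37(y − 13) + 13 ≡ y (since 73·37 ≡ 1 mod 108). So every y has a preimage.
Hence h is bijective.
Since h is bijective, we find h⁻¹(79): we need 73x ≡ 79 − 13 ≡ 66 (mod 108). Using 73⁻¹ = 37: x ≡ 37·66 = 2442 = 22·108 + 66, so x = 66.
Check: h(66) = 73·66 + 13 = 4831 = 44·108 + 79 ≡ 79 (mod 108).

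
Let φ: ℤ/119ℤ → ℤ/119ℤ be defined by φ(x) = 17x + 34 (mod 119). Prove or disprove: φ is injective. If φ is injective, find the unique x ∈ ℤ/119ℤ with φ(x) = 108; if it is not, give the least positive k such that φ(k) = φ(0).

7

We have gcd(17, 119) = 17 > 1. Taking a = 0 and b = 7: φ(0) = 34 and φ(7) = 17·7 + 34 = 153 ≡ 34 (mod 119).
So φ(0) = φ(7) while 0 ≠ 7, hence φ is not injective.
Since φ is not injective, we find the least positive k with φ(k) = φ(0): this means 17k ≡ 0 (mod 119), i.e. 119 ∣ 17k. Since gcd(17, 119) = 17, dividing through by 17 this holds exactly when 7 ∣ k.
The smallest positive such k is 7.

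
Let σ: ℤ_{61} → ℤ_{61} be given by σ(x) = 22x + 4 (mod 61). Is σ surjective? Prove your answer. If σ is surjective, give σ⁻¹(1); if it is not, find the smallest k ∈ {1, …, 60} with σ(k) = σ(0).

47

Recall: surjectivity means every element of the codomain has a preimage under σ.
Since gcd(22, 61) = 1, 22 is invertible modulo 61. Euclid's algorithm: 61 = 2·22 + 17, 22 = 1·17 + 5, 17 = 3·5 + 2, 5 = 2·2 + 1; back-substituting gives 1 = 25·22 − 9·61, so 22⁻¹ ≡ 25 (mod 61).
Then y ↦ 25(y − 4) is a two-sided inverse to σ, so every y ∈ ℤ_{61} has a preimage.
Therefore σ is surjective.
Since σ is surjective, we find σ⁻¹(1): we need 22x ≡ 1 − 4 ≡ 58 (mod 61). Using 22⁻¹ = 25: x ≡ 25·58 = 1450 = 23·61 + 47, so x = 47.
Check: σ(47) = 22·47 + 4 = 1038 = 17·61 + 1 ≡ 1 (mod 61).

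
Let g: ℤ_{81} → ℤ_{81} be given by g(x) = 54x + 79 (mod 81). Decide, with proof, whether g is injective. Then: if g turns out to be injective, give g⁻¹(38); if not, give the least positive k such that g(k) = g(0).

3

Recall: g is injective when g(u) = g(v) forces u = v.
We have gcd(54, 81) = 27 > 1. Taking u = 0 and v = 3: g(0) = 79 and g(3) = 54·3 + 79 = 241 ≡ 79 (mod 81).
So g(0) = g(3) while 0 ≠ 3, thus g is not injective.
Since g is not injective, we find the least positive k with g(k) = g(0): this means 54k ≡ 0 (mod 81), i.e. 81 ∣ 54k. Since gcd(54, 81) = 27, dividing through by 27 this holds exactly when 3 ∣ 2k, and as gcd(2, 3) = 1, exactly when 3 ∣ k.
The smallest positive such k is 3.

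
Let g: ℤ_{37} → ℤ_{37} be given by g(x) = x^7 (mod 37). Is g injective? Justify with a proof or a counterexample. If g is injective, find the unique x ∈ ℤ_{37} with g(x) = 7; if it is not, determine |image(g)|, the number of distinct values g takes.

Since 37 is prime, the nonzero elements of ℤ_{37} form a cyclic group of order 36.
As gcd(7, 36) = 1, raising to the 7th power is a bijection on this group: if u^7 ≡ v^7 then (uv^{−1})^7 = 1, and the only element of order dividing gcd(7, 36) = 1 is 1, so u = v.
With g(0) = 0 this makes g injective on all of ℤ_{37}, hence bijective (finite equal-size domain and codomain). In particular g is injective.
Since g is injective, we find the preimage of 7. The inverse of x ↦ x^7 on (ℤ_{37})^× is x ↦ x^31, because 7·31 = 217 = 6·36 + 1 ≡ 1 (mod 36) and x^{36} = 1 for x ≠ 0 (Fermat). So g⁻¹(7) = 7^31 mod 37.
Repeated squaring mod 37: 7^1 ≡ 7, 7^2 ≡ 7² = 49 ≡ 12, 7^4 ≡ 12² = 144 ≡ 33, 7^8 ≡ 33² = 1089 ≡ 16, 7^16 ≡ 16² = 256 ≡ 34. Since 31 = 16 + 8 + 4 + 2 + 1, 7^31 ≡ 34·16·33·12·7: 34·16 = 544 ≡ 26, then 26·33 = 858 ≡ 7, then 7·12 = 84 ≡ 10, then 10·7 = 70 ≡ 33. So 7^31 ≡ 33 (mod 37).
Hence g⁻¹(7) = 33.

33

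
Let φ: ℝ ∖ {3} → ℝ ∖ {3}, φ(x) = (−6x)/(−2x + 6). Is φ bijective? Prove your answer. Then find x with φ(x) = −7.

21/10

Suppose φ(u) = φ(v). Cross-multiplying: (−6u)(−2v + 6) = (−6v)(−2u + 6).
Expanding both sides and cancelling the symmetric terms leaves −36·(u − v) = 0. Since −36 ≠ 0, u = v. Therefore φ is injective.
For any y ≠ 3, solving y(−2x + 6) = −6x for x gives a well-defined x ≠ 3. So φ is surjective.
Thus φ is bijective.
Solving φ(x) = −7: cross-multiplying gives −6x = −7(−2x + 6), which rearranges to −20x = −42, so x = 21/10.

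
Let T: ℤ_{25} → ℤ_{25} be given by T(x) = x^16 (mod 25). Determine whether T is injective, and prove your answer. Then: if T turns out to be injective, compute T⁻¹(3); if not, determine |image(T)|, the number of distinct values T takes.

T(3): Repeated squaring mod 25: 3^1 ≡ 3, 3^2 ≡ 3² = 9, 3^4 ≡ 9² = 81 ≡ 6, 3^8 ≡ 6² = 36 ≡ 11, 3^16 ≡ 11² = 121 ≡ 21. So 3^16 ≡ 21 (mod 25).
T(4): Repeated squaring mod 25: 4^1 ≡ 4, 4^2 ≡ 4² = 16, 4^4 ≡ 16² = 256 ≡ 6, 4^8 ≡ 6² = 36 ≡ 11, 4^16 ≡ 11² = 121 ≡ 21. So 4^16 ≡ 21 (mod 25).
So T(3) = T(4) = 21 while 3 ≠ 4, therefore T is not injective.
Since T is not injective, we determine |image(T)|. Computing x^16 mod 25 for each x (by repeated squaring, reducing mod 25 at every step), the values T(0), T(1), …, T(24) are: 0, 1, 11, 21, 21, 0, 6, 1, 6, 16, 0, 11, 16, 16, 11, 0, 16, 6, 1, 6, 0, 21, 21, 11, 1.
The distinct values are {0, 1, 6, 11, 16, 21}; there are 6 of them.

6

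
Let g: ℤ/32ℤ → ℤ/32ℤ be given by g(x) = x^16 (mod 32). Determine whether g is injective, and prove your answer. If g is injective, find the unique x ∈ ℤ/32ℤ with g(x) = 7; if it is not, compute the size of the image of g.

2

g(0) = 0^16 = 0.
g(2): Repeated squaring mod 32: 2^1 ≡ 2, 2^2 ≡ 2² = 4, 2^4 ≡ 4² = 16, 2^8 ≡ 16² = 256 ≡ 0, 2^16 ≡ 0² = 0. So 2^16 ≡ 0 (mod 32).
So g(0) = g(2) = 0 while 0 ≠ 2, so g is not injective.
Since g is not injective, we determine |image(g)|. Computing x^16 mod 32 for each x (by repeated squaring, reducing mod 32 at every step), the values g(0), g(1), …, g(31) are: 0, 1, 0, 1, 0, 1, 0, 1, 0, 1, 0, 1, 0, 1, 0, 1, 0, 1, 0, 1, 0, 1, 0, 1, 0, 1, 0, 1, 0, 1, 0, 1.
The distinct values are {0, 1}; there are 2 of them.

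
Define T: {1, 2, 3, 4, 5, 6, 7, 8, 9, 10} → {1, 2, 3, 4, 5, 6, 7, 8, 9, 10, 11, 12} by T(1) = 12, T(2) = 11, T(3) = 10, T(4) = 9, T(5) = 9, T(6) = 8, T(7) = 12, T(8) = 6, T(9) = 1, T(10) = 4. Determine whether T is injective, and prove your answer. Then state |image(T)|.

T(4) = 9 = T(5) with 4 ≠ 5, so T is not injective.
The image of T is {1, 4, 6, 8, 9, 10, 11, 12}, which has 8 elements.

8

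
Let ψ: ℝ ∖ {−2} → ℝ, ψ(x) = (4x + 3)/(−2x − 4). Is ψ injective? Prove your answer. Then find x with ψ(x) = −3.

Suppose ψ(u) = ψ(v). Cross-multiplying: (4u + 3)(−2v − 4) = (4v + 3)(−2u − 4).
Expanding both sides and cancelling the symmetric terms leaves −10·(u − v) = 0. Since −10 ≠ 0, u = v. Thus ψ is injective.
Solving ψ(x) = −3: cross-multiplying gives 4x + 3 = −3(−2x − 4), which rearranges to −2x = 9, so x = −9/2.

-9/2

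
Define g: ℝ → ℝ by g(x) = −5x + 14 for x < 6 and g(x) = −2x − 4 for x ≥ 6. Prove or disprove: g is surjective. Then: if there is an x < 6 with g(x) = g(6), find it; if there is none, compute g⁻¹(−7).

Both pieces are strictly decreasing (slopes −5 and −2), so each is injective on its own interval.
The left piece maps (−∞, 6) onto (−16, ∞); the right piece maps [6, ∞) onto (−∞, −16].
These images together cover ℝ, so g is surjective.
Because the two images are disjoint, no x < 6 has g(x) = g(6), so we compute g⁻¹(−7): −7 lies in (−16, ∞), so solve −5x + 14 = −7: x = (−7 − 14)/(−5) = 21/5.

21/5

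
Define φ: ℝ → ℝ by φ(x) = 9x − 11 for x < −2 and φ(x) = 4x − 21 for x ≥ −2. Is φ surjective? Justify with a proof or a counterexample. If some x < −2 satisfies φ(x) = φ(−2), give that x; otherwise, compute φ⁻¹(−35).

-8/3

Both pieces are strictly increasing (slopes 9 and 4), so each is injective on its own interval.
The left piece maps (−∞, −2) onto (−∞, −29); the right piece maps [−2, ∞) onto [−29, ∞).
These images together cover ℝ, so φ is surjective.
Because the two images are disjoint, no x < −2 has φ(x) = φ(−2), so we compute φ⁻¹(−35): −35 lies in (−∞, −29), so solve 9x − 11 = −35: x = (−35 + 11)/9 = −8/3.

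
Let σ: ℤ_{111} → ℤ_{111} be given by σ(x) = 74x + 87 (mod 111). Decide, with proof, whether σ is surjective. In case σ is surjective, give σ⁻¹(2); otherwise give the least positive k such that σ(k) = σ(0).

3

Since gcd(74, 111) = 37, we have 74x ≡ 0 (mod 37) for all x, so σ(x) ≡ 13 (mod 37).
But 0 ≢ 13 (mod 37), so 0 ∈ ℤ_{111} has no preimage. Therefore σ is not surjective.
Since σ is not surjective, we find the least positive k with σ(k) = σ(0): this means 74k ≡ 0 (mod 111), i.e. 111 ∣ 74k. Since gcd(74, 111) = 37, dividing through by 37 this holds exactly when 3 ∣ 2k, and as gcd(2, 3) = 1, exactly when 3 ∣ k.
The smallest positive such k is 3.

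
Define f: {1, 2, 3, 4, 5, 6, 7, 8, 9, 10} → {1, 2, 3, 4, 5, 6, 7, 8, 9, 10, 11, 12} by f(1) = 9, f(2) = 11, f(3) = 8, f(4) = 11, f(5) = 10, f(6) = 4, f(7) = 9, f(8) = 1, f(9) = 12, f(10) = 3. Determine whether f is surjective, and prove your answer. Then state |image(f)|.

8

No element maps to 2, so f is not surjective.
The image of f is {1, 3, 4, 8, 9, 10, 11, 12}, which has 8 elements.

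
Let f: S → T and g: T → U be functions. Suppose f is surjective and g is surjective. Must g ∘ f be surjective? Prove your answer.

surjective

Let c ∈ U. Since g is surjective, there is b ∈ T with g(b) = c. Since f is surjective, there is a ∈ S with f(a) = b.
Then (g ∘ f)(a) = g(b) = c. So g ∘ f is surjective.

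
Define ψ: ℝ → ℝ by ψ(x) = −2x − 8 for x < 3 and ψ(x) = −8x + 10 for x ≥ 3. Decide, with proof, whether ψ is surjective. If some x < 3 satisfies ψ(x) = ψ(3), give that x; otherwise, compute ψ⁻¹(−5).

Both pieces are strictly decreasing (slopes −2 and −8), so each is injective on its own interval.
The left piece maps (−∞, 3) onto (−14, ∞); the right piece maps [3, ∞) onto (−∞, −14].
These images together cover ℝ, so ψ is surjective.
Because the two images are disjoint, no x < 3 has ψ(x) = ψ(3), so we compute ψ⁻¹(−5): −5 lies in (−14, ∞), so solve −2x − 8 = −5: x = (−5 + 8)/(−2) = −3/2.

-3/2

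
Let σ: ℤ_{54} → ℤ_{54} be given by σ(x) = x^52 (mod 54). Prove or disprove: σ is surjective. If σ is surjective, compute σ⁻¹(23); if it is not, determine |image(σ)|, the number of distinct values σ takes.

σ(0) = 0^52 = 0.
σ(6): Repeated squaring mod 54: 6^1 ≡ 6, 6^2 ≡ 6² = 36, 6^4 ≡ 36² = 1296 ≡ 0, 6^8 ≡ 0² = 0, 6^16 ≡ 0² = 0, 6^32 ≡ 0² = 0. Since 52 = 32 + 16 + 4, 6^52 ≡ 0·0·0: 0·0 = 0, then 0·0 = 0. So 6^52 ≡ 0 (mod 54).
So σ(0) = σ(6) = 0 while 0 ≠ 6, therefore σ is not injective.
A non-injective map from the 54-element set ℤ_{54} to itself takes at most 53 distinct values, so it cannot be surjective. Hence σ is not surjective.
Since σ is not surjective, we determine |image(σ)|. Computing x^52 mod 54 for each x (by repeated squaring, reducing mod 54 at every step), the values σ(0), σ(1), …, σ(53) are: 0, 1, 34, 27, 22, 13, 0, 43, 46, 27, 10, 25, 0, 31, 4, 27, 52, 37, 0, 19, 16, 27, 40, 49, 0, 7, 28, 27, 28, 7, 0, 49, 40, 27, 16, 19, 0, 37, 52, 27, 4, 31, 0, 25, 10, 27, 46, 43, 0, 13, 22, 27, 34, 1.
The distinct values are {0, 1, 4, 7, 10, 13, 16, 19, 22, 25, 27, 28, 31, 34, 37, 40, 43, 46, 49, 52}; there are 20 of them.

20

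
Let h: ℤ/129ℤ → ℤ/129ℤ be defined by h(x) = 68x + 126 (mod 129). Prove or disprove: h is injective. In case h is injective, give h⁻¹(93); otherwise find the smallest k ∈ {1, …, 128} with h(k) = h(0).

9

Recall that injectivity means: for all a, b in the domain, h(a) = h(b) implies a = b.
If h(a) = h(b), then 68a ≡ 68b (mod 129). Because gcd(68, 129) = 1, we may cancel 68 to get a ≡ b (mod 129).
So h is injective.
We now compute 68⁻¹ mod 129 explicitly. Euclid's algorithm: 129 = 1·68 + 61, 68 = 1·61 + 7, 61 = 8·7 + 5, 7 = 1·5 + 2, 5 = 2·2 + 1; back-substituting gives 1 = 74·68 − 39·129, so 68⁻¹ ≡ 74 (mod 129).
Since h is injective, we find h⁻¹(93): we need 68x ≡ 93 − 126 ≡ 96 (mod 129). Using 68⁻¹ = 74: x ≡ 74·96 = 7104 = 55·129 + 9, so x = 9.
Check: h(9) = 68·9 + 126 = 738 = 5·129 + 93 ≡ 93 (mod 129).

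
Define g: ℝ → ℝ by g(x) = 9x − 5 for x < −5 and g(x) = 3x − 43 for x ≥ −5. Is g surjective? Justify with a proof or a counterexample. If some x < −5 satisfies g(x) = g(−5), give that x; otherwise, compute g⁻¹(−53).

Both pieces are strictly increasing (slopes 9 and 3), so each is injective on its own interval.
The left piece maps (−∞, −5) onto (−∞, −50); the right piece maps [−5, ∞) onto [−58, ∞).
The union (−∞, −50) ∪ [−58, ∞) covers ℝ, so g is surjective.
For the follow-up: the images overlap, so an x < −5 with g(x) = g(−5) exists. g(−5) = −58; solving 9x − 5 = −58 for x < −5 gives x = (−58 + 5)/9 = −53/9.

-53/9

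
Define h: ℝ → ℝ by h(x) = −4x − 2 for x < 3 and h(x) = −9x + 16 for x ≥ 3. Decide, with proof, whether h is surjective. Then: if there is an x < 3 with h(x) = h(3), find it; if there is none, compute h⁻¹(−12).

Both pieces are strictly decreasing (slopes −4 and −9), so each is injective on its own interval.
The left piece maps (−∞, 3) onto (−14, ∞); the right piece maps [3, ∞) onto (−∞, −11].
The union (−14, ∞) ∪ (−∞, −11] covers ℝ, so h is surjective.
For the follow-up: the images overlap, so an x < 3 with h(x) = h(3) exists. h(3) = −11; solving −4x − 2 = −11 for x < 3 gives x = (−11 + 2)/(−4) = 9/4.

9/4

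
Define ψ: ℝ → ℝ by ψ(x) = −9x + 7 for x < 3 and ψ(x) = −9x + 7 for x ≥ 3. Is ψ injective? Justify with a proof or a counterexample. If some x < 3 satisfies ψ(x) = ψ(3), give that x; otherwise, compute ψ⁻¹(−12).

Both pieces are strictly decreasing (slopes −9 and −9), so each is injective on its own interval.
The left piece maps (−∞, 3) onto (−20, ∞); the right piece maps [3, ∞) onto (−∞, −20].
These images are disjoint, so no value is attained by both pieces. Hence ψ is injective.
Because the two images are disjoint, no x < 3 has ψ(x) = ψ(3), so we compute ψ⁻¹(−12): −12 lies in (−20, ∞), so solve −9x + 7 = −12: x = (−12 − 7)/(−9) = 19/9.

19/9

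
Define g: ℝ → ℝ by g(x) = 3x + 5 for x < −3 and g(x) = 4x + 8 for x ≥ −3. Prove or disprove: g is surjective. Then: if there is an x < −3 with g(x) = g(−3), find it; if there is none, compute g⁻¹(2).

-3/2

Both pieces are strictly increasing (slopes 3 and 4), so each is injective on its own interval.
The left piece maps (−∞, −3) onto (−∞, −4); the right piece maps [−3, ∞) onto [−4, ∞).
These images together cover ℝ, so g is surjective.
Because the two images are disjoint, no x < −3 has g(x) = g(−3), so we compute g⁻¹(2): 2 lies in [−4, ∞), so solve 4x + 8 = 2: x = (2 − 8)/4 = −3/2.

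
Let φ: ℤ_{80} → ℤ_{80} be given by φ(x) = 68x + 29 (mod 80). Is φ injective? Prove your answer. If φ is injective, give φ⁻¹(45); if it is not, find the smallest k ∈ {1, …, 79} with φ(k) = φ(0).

We have gcd(68, 80) = 4 > 1. Taking a = 0 and b = 20: φ(0) = 29 and φ(20) = 68·20 + 29 = 1389 ≡ 29 (mod 80).
So φ(0) = φ(20) while 0 ≠ 20, hence φ is not injective.
Since φ is not injective, we find the least positive k with φ(k) = φ(0): this means 68k ≡ 0 (mod 80), i.e. 80 ∣ 68k. Since gcd(68, 80) = 4, dividing through by 4 this holds exactly when 20 ∣ 17k, and as gcd(17, 20) = 1, exactly when 20 ∣ k.
The smallest positive such k is 20.

20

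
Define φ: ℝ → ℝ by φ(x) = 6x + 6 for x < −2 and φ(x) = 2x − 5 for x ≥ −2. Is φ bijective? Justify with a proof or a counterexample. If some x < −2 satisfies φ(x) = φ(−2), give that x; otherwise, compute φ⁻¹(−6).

-5/2

Both pieces are strictly increasing (slopes 6 and 2), so each is injective on its own interval.
The left piece maps (−∞, −2) onto (−∞, −6); the right piece maps [−2, ∞) onto [−9, ∞).
These images overlap. In particular φ(−2) = −9 (right piece), and solving 6x + 6 = −9 on the left piece gives x = −5/2 < −2.
So φ(−5/2) = φ(−2) with −5/2 ≠ −2, and φ is not injective, hence not bijective. This x = −5/2 is the requested value below −2.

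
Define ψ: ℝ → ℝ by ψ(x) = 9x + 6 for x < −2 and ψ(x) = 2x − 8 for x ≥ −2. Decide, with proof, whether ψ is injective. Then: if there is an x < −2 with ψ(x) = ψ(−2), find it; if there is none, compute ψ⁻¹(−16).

Both pieces are strictly increasing (slopes 9 and 2), so each is injective on its own interval.
The left piece maps (−∞, −2) onto (−∞, −12); the right piece maps [−2, ∞) onto [−12, ∞).
These images are disjoint, so no value is attained by both pieces. Thus ψ is injective.
Because the two images are disjoint, no x < −2 has ψ(x) = ψ(−2), so we compute ψ⁻¹(−16): −16 lies in (−∞, −12), so solve 9x + 6 = −16: x = (−16 − 6)/9 = −22/9.

-22/9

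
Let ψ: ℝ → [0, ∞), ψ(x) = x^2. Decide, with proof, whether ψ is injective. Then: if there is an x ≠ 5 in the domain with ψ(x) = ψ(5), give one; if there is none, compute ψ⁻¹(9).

ψ(5) = 25 = (−5)^2 = ψ(−5) (since 2 is even), with 5 ≠ −5. So ψ is not injective.
For the follow-up, such an x exists: taking x = −5 ∈ ℝ gives ψ(−5) = 25 = ψ(5) with −5 ≠ 5.

-5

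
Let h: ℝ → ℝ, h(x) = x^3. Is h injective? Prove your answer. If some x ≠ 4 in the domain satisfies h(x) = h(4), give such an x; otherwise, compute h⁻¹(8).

On ℝ, x ↦ x^3 is strictly increasing (since 3 is odd), so h(u) = h(v) forces u = v. So h is injective.
Since x ↦ x^3 is strictly increasing on ℝ, it is injective there, so no x ≠ 4 in the domain has h(x) = h(4). We therefore compute h⁻¹(8) = 8^{1/3} = 2 (indeed 2^3 = 8).

2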